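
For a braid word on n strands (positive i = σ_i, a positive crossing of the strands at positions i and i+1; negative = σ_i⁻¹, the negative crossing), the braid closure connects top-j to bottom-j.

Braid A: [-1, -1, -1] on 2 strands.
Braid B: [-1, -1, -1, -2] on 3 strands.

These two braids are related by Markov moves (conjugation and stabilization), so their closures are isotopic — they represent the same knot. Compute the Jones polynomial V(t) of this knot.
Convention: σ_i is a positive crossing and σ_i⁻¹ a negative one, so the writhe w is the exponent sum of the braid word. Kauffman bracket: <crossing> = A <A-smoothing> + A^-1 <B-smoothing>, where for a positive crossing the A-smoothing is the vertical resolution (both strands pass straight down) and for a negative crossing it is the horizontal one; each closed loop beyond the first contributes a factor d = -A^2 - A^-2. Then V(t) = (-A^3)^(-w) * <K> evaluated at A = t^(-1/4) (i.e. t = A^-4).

t^-1 + t^-3 - t^-4

Derivation:
Markov-equivalent braids have isotopic closures, hence identical knot invariants. Strip the Markov moves from each word to reach a common short braid β, then compute V(t) once on β.
Braid A: s1^-1 s1^-1 s1^-1 on 2 strands has no conjugating prefix/suffix or stabilization to strip; take β = s1^-1 s1^-1 s1^-1.
Braid B: s1^-1 s1^-1 s1^-1 s2^-1 on 3 strands reduces by inverse Markov moves (closure unchanged at each step):
  Destabilize: the word has the form β·s2^-1 where s2^-1 occurs only as the final letter (β ∈ B_2); drop it and the last strand → 2 strands.
Reduced to β = s1^-1 s1^-1 s1^-1 on 2 strands, 3 crossings.
Both give the same β = s1^-1 s1^-1 s1^-1 on 2 strands, so one state sum suffices:
Braid: s1^-1 s1^-1 s1^-1 on 2 strands, 3 crossings.
Writhe w = (#positive) - (#negative) = 0 - 3 = -3.
State-sum expansion of <K>. There are 2^3 = 8 states.
Smooth each crossing (0=||, 1=⌣⌢); contribution A^(Σ sign_k(1-2s_k)) * d^(L-1).
  state 000: A-exp=-3, loops=2, term = A^-3 * d^1
  state 001: A-exp=-1, loops=1, term = A^-1 * d^0
  state 010: A-exp=-1, loops=1, term = A^-1 * d^0
  state 011: A-exp=+1, loops=2, term = A^1 * d^1
  state 100: A-exp=-1, loops=1, term = A^-1 * d^0
  state 101: A-exp=+1, loops=2, term = A^1 * d^1
  state 110: A-exp=+1, loops=2, term = A^1 * d^1
  state 111: A-exp=+3, loops=3, term = A^3 * d^2
Collect the terms by A-exponent (count of states per loop number):
Powers of d = -A^2 - A^-2: d^2 = A^4 + 2 + A^-4.
  A^3 * (d^2) = A^7 + 2*A^3 + A^-1
  A^1 * (3*d) = -3*A^3 - 3*A^-1
  A^-1 * (3) = 3*A^-1
  A^-3 * (d) = -A^-1 - A^-5
Summing the groups: <K> = A^7 - A^3 - A^-5
Normalise by the writhe: (-A^3)^(-w) = (-A^3)^(3) = -A^9, so f(A) = -A^9 * <K> = -A^16 + A^12 + A^4.
Substitute A = t^(-1/4), i.e. A^e → t^(-e/4): V(t) = t^-1 + t^-3 - t^-4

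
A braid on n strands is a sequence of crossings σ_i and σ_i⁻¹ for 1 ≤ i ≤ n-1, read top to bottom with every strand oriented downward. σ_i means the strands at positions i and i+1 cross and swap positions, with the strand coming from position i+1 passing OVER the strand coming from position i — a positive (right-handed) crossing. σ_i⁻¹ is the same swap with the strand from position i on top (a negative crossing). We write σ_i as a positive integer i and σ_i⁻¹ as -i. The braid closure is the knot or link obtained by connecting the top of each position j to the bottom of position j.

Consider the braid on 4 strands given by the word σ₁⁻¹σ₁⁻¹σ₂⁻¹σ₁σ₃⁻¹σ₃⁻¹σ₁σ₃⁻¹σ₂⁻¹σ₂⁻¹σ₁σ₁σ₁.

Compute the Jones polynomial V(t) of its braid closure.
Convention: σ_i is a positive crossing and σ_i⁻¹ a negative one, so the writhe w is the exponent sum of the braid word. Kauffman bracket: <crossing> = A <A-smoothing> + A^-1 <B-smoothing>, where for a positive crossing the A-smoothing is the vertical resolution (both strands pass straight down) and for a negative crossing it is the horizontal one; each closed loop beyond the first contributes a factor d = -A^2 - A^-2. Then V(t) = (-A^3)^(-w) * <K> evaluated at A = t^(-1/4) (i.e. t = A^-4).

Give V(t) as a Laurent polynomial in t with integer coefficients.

-t^2 + 2*t - 3 + 6*t^-1 - 6*t^-2 + 7*t^-3 - 6*t^-4 + 4*t^-5 - 3*t^-6 + t^-7

Derivation:
The presented braid s1^-1 s1^-1 s2^-1 s1 s3^-1 s3^-1 s1 s3^-1 s2^-1 s2^-1 s1 s1 s1 on 4 strands reduces by inverse Markov moves (closure unchanged at each step):
  Deconjugate: the word is γ·β·γ⁻¹ with γ = s1^-1 s1^-1 (prefix) and γ⁻¹ = s1 s1 (suffix); strip both.
Reduced to β = s2^-1 s1 s3^-1 s3^-1 s1 s3^-1 s2^-1 s2^-1 s1 on 4 strands, 9 crossings.
Compute on β:
Braid: s2^-1 s1 s3^-1 s3^-1 s1 s3^-1 s2^-1 s2^-1 s1 on 4 strands, 9 crossings.
Writhe w = (#positive) - (#negative) = 3 - 6 = -3.
Enumerate smoothing states for the bracket polynomial. There are 2^9 = 512 states.
For each crossing: s=0 is the vertical smoothing, s=1 horizontal. Crossing k contributes A^(sign_k * (1 - 2*s_k)); loop factor d = -A^2 - A^-2.
Tabulate the states by total A-exponent and number of loops L (A-exp: L × count):
  A^9: L=6 ×1
  A^7: L=5 ×9
  A^5: L=4 ×35, L=6 ×1
  A^3: L=3 ×73, L=5 ×11
  A^1: L=2 ×81, L=4 ×44, L=6 ×1
  A^-1: L=1 ×39, L=3 ×77, L=5 ×10
  A^-3: L=2 ×55, L=4 ×28, L=6 ×1
  A^-5: L=3 ×32, L=5 ×4
  A^-7: L=4 ×9
  A^-9: L=5 ×1
Each group contributes A^e * Σ count * d^(L-1):
Powers of d = -A^2 - A^-2: d^2 = A^4 + 2 + A^-4; d^3 = -A^6 - 3*A^2 - 3*A^-2 - A^-6; d^4 = A^8 + 4*A^4 + 6 + 4*A^-4 + A^-8; d^5 = -A^10 - 5*A^6 - 10*A^2 - 10*A^-2 - 5*A^-6 - A^-10.
  A^9 * (d^5) = -A^19 - 5*A^15 - 10*A^11 - 10*A^7 - 5*A^3 - A^-1
  A^7 * (9*d^4) = 9*A^15 + 36*A^11 + 54*A^7 + 36*A^3 + 9*A^-1
  A^5 * (35*d^3 + d^5) = -A^15 - 40*A^11 - 115*A^7 - 115*A^3 - 40*A^-1 - A^-5
  A^3 * (73*d^2 + 11*d^4) = 11*A^11 + 117*A^7 + 212*A^3 + 117*A^-1 + 11*A^-5
  A^1 * (81*d + 44*d^3 + d^5) = -A^11 - 49*A^7 - 223*A^3 - 223*A^-1 - 49*A^-5 - A^-9
  A^-1 * (39 + 77*d^2 + 10*d^4) = 10*A^7 + 117*A^3 + 253*A^-1 + 117*A^-5 + 10*A^-9
  A^-3 * (55*d + 28*d^3 + d^5) = -A^7 - 33*A^3 - 149*A^-1 - 149*A^-5 - 33*A^-9 - A^-13
  A^-5 * (32*d^2 + 4*d^4) = 4*A^3 + 48*A^-1 + 88*A^-5 + 48*A^-9 + 4*A^-13
  A^-7 * (9*d^3) = -9*A^-1 - 27*A^-5 - 27*A^-9 - 9*A^-13
  A^-9 * (d^4) = A^-1 + 4*A^-5 + 6*A^-9 + 4*A^-13 + A^-17
Summing the groups: <K> = -A^19 + 3*A^15 - 4*A^11 + 6*A^7 - 7*A^3 + 6*A^-1 - 6*A^-5 + 3*A^-9 - 2*A^-13 + A^-17
Normalise by the writhe: (-A^3)^(-w) = (-A^3)^(3) = -A^9, so f(A) = -A^9 * <K> = A^28 - 3*A^24 + 4*A^20 - 6*A^16 + 7*A^12 - 6*A^8 + 6*A^4 - 3 + 2*A^-4 - A^-8.
Substitute A = t^(-1/4), i.e. A^e → t^(-e/4): V(t) = -t^2 + 2*t - 3 + 6*t^-1 - 6*t^-2 + 7*t^-3 - 6*t^-4 + 4*t^-5 - 3*t^-6 + t^-7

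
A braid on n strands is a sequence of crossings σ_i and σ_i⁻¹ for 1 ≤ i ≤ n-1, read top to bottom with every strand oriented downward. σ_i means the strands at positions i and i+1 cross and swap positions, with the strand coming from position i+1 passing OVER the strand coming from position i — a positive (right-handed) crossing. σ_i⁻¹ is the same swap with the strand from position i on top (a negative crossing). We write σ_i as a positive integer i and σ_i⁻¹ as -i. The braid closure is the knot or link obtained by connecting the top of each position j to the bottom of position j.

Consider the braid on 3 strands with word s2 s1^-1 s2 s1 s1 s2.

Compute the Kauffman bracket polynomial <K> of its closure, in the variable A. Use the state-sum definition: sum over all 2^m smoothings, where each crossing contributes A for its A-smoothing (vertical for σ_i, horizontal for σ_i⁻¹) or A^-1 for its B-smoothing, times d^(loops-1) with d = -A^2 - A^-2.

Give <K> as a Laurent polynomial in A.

A^8 - A^4 + 2 - A^-4 + A^-8 - A^-12

Derivation:
Braid: s2 s1^-1 s2 s1 s1 s2 on 3 strands, 6 crossings.
Writhe w = (#positive) - (#negative) = 5 - 1 = 4.
Computing the Kauffman bracket via state sum. There are 2^6 = 64 states.
Each crossing splits two ways (0=vertical, 1=horizontal). The state's weight is A^(#A-smoothings - #B-smoothings) * d^(loops - 1).
Tabulate the states by total A-exponent and number of loops L (A-exp: L × count):
  A^6: L=2 ×1
  A^4: L=1 ×3, L=3 ×3
  A^2: L=2 ×14, L=4 ×1
  A^0: L=1 ×10, L=3 ×10
  A^-2: L=2 ×13, L=4 ×2
  A^-4: L=3 ×6
  A^-6: L=4 ×1
Each group contributes A^e * Σ count * d^(L-1):
Powers of d = -A^2 - A^-2: d^2 = A^4 + 2 + A^-4; d^3 = -A^6 - 3*A^2 - 3*A^-2 - A^-6.
  A^6 * (d) = -A^8 - A^4
  A^4 * (3 + 3*d^2) = 3*A^8 + 9*A^4 + 3
  A^2 * (14*d + d^3) = -A^8 - 17*A^4 - 17 - A^-4
  A^0 * (10 + 10*d^2) = 10*A^4 + 30 + 10*A^-4
  A^-2 * (13*d + 2*d^3) = -2*A^4 - 19 - 19*A^-4 - 2*A^-8
  A^-4 * (6*d^2) = 6 + 12*A^-4 + 6*A^-8
  A^-6 * (d^3) = -1 - 3*A^-4 - 3*A^-8 - A^-12
Summing the groups: <K> = A^8 - A^4 + 2 - A^-4 + A^-8 - A^-12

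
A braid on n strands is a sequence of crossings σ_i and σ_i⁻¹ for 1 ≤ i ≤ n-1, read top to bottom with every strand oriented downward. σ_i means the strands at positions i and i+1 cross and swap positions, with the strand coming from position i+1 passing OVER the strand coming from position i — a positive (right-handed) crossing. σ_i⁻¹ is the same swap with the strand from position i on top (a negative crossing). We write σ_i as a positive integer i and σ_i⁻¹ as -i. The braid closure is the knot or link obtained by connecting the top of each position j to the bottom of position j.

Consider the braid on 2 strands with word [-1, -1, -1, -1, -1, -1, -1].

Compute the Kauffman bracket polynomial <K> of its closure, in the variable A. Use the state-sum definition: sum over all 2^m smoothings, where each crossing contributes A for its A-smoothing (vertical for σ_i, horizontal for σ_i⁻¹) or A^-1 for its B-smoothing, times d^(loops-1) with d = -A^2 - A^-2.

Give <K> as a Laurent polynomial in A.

Braid: s1^-1 s1^-1 s1^-1 s1^-1 s1^-1 s1^-1 s1^-1 on 2 strands, 7 crossings.
Writhe w = (#positive) - (#negative) = 0 - 7 = -7.
State-sum expansion of <K>. There are 2^7 = 128 states.
For each crossing: s=0 is the vertical smoothing, s=1 horizontal. Crossing k contributes A^(sign_k * (1 - 2*s_k)); loop factor d = -A^2 - A^-2.
Tabulate the states by total A-exponent and number of loops L (A-exp: L × count):
  A^7: L=7 ×1
  A^5: L=6 ×7
  A^3: L=5 ×21
  A^1: L=4 ×35
  A^-1: L=3 ×35
  A^-3: L=2 ×21
  A^-5: L=1 ×7
  A^-7: L=2 ×1
Each group contributes A^e * Σ count * d^(L-1):
Powers of d = -A^2 - A^-2: d^2 = A^4 + 2 + A^-4; d^3 = -A^6 - 3*A^2 - 3*A^-2 - A^-6; d^4 = A^8 + 4*A^4 + 6 + 4*A^-4 + A^-8; d^5 = -A^10 - 5*A^6 - 10*A^2 - 10*A^-2 - 5*A^-6 - A^-10; d^6 = A^12 + 6*A^8 + 15*A^4 + 20 + 15*A^-4 + 6*A^-8 + A^-12.
  A^7 * (d^6) = A^19 + 6*A^15 + 15*A^11 + 20*A^7 + 15*A^3 + 6*A^-1 + A^-5
  A^5 * (7*d^5) = -7*A^15 - 35*A^11 - 70*A^7 - 70*A^3 - 35*A^-1 - 7*A^-5
  A^3 * (21*d^4) = 21*A^11 + 84*A^7 + 126*A^3 + 84*A^-1 + 21*A^-5
  A^1 * (35*d^3) = -35*A^7 - 105*A^3 - 105*A^-1 - 35*A^-5
  A^-1 * (35*d^2) = 35*A^3 + 70*A^-1 + 35*A^-5
  A^-3 * (21*d) = -21*A^-1 - 21*A^-5
  A^-5 * (7) = 7*A^-5
  A^-7 * (d) = -A^-5 - A^-9
Summing the groups: <K> = A^19 - A^15 + A^11 - A^7 + A^3 - A^-1 - A^-9

Answer: A^19 - A^15 + A^11 - A^7 + A^3 - A^-1 - A^-9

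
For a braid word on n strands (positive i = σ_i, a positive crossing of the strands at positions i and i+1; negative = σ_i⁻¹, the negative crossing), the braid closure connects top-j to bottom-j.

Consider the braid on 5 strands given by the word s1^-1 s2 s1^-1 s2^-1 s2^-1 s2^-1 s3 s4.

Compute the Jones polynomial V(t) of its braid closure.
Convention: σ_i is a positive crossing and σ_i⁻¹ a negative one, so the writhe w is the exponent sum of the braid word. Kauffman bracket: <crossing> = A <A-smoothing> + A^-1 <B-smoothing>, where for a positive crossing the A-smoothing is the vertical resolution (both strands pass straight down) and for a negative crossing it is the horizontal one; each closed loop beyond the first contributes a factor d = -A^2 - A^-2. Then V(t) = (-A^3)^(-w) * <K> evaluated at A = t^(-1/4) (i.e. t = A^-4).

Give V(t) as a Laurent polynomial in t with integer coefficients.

t^-1 - t^-2 + 2*t^-3 - t^-4 + t^-5 - t^-6

Derivation:
The presented braid s1^-1 s2 s1^-1 s2^-1 s2^-1 s2^-1 s3 s4 on 5 strands reduces by inverse Markov moves (closure unchanged at each step):
  Destabilize: the word has the form β·s4 where s4 occurs only as the final letter (β ∈ B_4); drop it and the last strand → 4 strands.
  Destabilize: the word has the form β·s3 where s3 occurs only as the final letter (β ∈ B_3); drop it and the last strand → 3 strands.
Reduced to β = s1^-1 s2 s1^-1 s2^-1 s2^-1 s2^-1 on 3 strands, 6 crossings.
Compute on β:
Braid: s1^-1 s2 s1^-1 s2^-1 s2^-1 s2^-1 on 3 strands, 6 crossings.
Writhe w = (#positive) - (#negative) = 1 - 5 = -4.
Computing the Kauffman bracket via state sum. There are 2^6 = 64 states.
Each crossing splits two ways (0=vertical, 1=horizontal). The state's weight is A^(#A-smoothings - #B-smoothings) * d^(loops - 1).
Tabulate the states by total A-exponent and number of loops L (A-exp: L × count):
  A^6: L=4 ×1
  A^4: L=3 ×6
  A^2: L=2 ×12, L=4 ×3
  A^0: L=1 ×9, L=3 ×10, L=5 ×1
  A^-2: L=2 ×12, L=4 ×3
  A^-4: L=1 ×2, L=3 ×4
  A^-6: L=2 ×1
Each group contributes A^e * Σ count * d^(L-1):
Powers of d = -A^2 - A^-2: d^2 = A^4 + 2 + A^-4; d^3 = -A^6 - 3*A^2 - 3*A^-2 - A^-6; d^4 = A^8 + 4*A^4 + 6 + 4*A^-4 + A^-8.
  A^6 * (d^3) = -A^12 - 3*A^8 - 3*A^4 - 1
  A^4 * (6*d^2) = 6*A^8 + 12*A^4 + 6
  A^2 * (12*d + 3*d^3) = -3*A^8 - 21*A^4 - 21 - 3*A^-4
  A^0 * (9 + 10*d^2 + d^4) = A^8 + 14*A^4 + 35 + 14*A^-4 + A^-8
  A^-2 * (12*d + 3*d^3) = -3*A^4 - 21 - 21*A^-4 - 3*A^-8
  A^-4 * (2 + 4*d^2) = 4 + 10*A^-4 + 4*A^-8
  A^-6 * (d) = -A^-4 - A^-8
Summing the groups: <K> = -A^12 + A^8 - A^4 + 2 - A^-4 + A^-8
Normalise by the writhe: (-A^3)^(-w) = (-A^3)^(4) = A^12, so f(A) = A^12 * <K> = -A^24 + A^20 - A^16 + 2*A^12 - A^8 + A^4.
Substitute A = t^(-1/4), i.e. A^e → t^(-e/4): V(t) = t^-1 - t^-2 + 2*t^-3 - t^-4 + t^-5 - t^-6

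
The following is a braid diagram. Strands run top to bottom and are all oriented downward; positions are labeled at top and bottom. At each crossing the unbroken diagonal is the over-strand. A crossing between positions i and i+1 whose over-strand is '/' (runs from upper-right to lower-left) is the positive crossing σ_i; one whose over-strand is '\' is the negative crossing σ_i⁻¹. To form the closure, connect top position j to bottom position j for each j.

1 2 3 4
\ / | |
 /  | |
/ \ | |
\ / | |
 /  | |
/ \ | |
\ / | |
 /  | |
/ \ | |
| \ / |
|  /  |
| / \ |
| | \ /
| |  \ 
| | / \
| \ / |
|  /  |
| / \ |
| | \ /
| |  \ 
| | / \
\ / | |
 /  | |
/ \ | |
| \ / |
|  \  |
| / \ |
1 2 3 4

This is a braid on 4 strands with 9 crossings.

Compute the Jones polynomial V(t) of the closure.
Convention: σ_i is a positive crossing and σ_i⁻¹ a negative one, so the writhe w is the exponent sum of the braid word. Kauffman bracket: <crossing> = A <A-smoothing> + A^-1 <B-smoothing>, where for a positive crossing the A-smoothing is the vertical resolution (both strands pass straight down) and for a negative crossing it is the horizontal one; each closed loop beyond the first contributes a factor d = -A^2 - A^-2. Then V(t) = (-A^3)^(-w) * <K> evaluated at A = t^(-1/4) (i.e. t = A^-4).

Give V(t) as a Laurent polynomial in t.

t^7 - 2*t^6 + 3*t^5 - 4*t^4 + 4*t^3 - 4*t^2 + 3*t - 1 + t^-1

Derivation:
Reading the diagram top to bottom ('/'-over between positions i,i+1 = s_i, '\'-over = s_i^-1): braid word = s1 s1 s1 s2 s3^-1 s2 s3^-1 s1 s2^-1.
Braid: s1 s1 s1 s2 s3^-1 s2 s3^-1 s1 s2^-1 on 4 strands, 9 crossings.
Writhe w = (#positive) - (#negative) = 6 - 3 = 3.
Enumerate smoothing states for the bracket polynomial. There are 2^9 = 512 states.
For each crossing: s=0 is the vertical smoothing, s=1 horizontal. Crossing k contributes A^(sign_k * (1 - 2*s_k)); loop factor d = -A^2 - A^-2.
Tabulate the states by total A-exponent and number of loops L (A-exp: L × count):
  A^9: L=3 ×1
  A^7: L=2 ×7, L=4 ×2
  A^5: L=1 ×12, L=3 ×24
  A^3: L=2 ×66, L=4 ×18
  A^1: L=1 ×35, L=3 ×84, L=5 ×7
  A^-1: L=2 ×73, L=4 ×52, L=6 ×1
  A^-3: L=3 ×68, L=5 ×16
  A^-5: L=4 ×34, L=6 ×2
  A^-7: L=5 ×9
  A^-9: L=6 ×1
Each group contributes A^e * Σ count * d^(L-1):
Powers of d = -A^2 - A^-2: d^2 = A^4 + 2 + A^-4; d^3 = -A^6 - 3*A^2 - 3*A^-2 - A^-6; d^4 = A^8 + 4*A^4 + 6 + 4*A^-4 + A^-8; d^5 = -A^10 - 5*A^6 - 10*A^2 - 10*A^-2 - 5*A^-6 - A^-10.
  A^9 * (d^2) = A^13 + 2*A^9 + A^5
  A^7 * (7*d + 2*d^3) = -2*A^13 - 13*A^9 - 13*A^5 - 2*A
  A^5 * (12 + 24*d^2) = 24*A^9 + 60*A^5 + 24*A
  A^3 * (66*d + 18*d^3) = -18*A^9 - 120*A^5 - 120*A - 18*A^-3
  A^1 * (35 + 84*d^2 + 7*d^4) = 7*A^9 + 112*A^5 + 245*A + 112*A^-3 + 7*A^-7
  A^-1 * (73*d + 52*d^3 + d^5) = -A^9 - 57*A^5 - 239*A - 239*A^-3 - 57*A^-7 - A^-11
  A^-3 * (68*d^2 + 16*d^4) = 16*A^5 + 132*A + 232*A^-3 + 132*A^-7 + 16*A^-11
  A^-5 * (34*d^3 + 2*d^5) = -2*A^5 - 44*A - 122*A^-3 - 122*A^-7 - 44*A^-11 - 2*A^-15
  A^-7 * (9*d^4) = 9*A + 36*A^-3 + 54*A^-7 + 36*A^-11 + 9*A^-15
  A^-9 * (d^5) = -A - 5*A^-3 - 10*A^-7 - 10*A^-11 - 5*A^-15 - A^-19
Summing the groups: <K> = -A^13 + A^9 - 3*A^5 + 4*A - 4*A^-3 + 4*A^-7 - 3*A^-11 + 2*A^-15 - A^-19
Normalise by the writhe: (-A^3)^(-w) = (-A^3)^(-3) = -A^-9, so f(A) = -A^-9 * <K> = A^4 - 1 + 3*A^-4 - 4*A^-8 + 4*A^-12 - 4*A^-16 + 3*A^-20 - 2*A^-24 + A^-28.
Substitute A = t^(-1/4), i.e. A^e → t^(-e/4): V(t) = t^7 - 2*t^6 + 3*t^5 - 4*t^4 + 4*t^3 - 4*t^2 + 3*t - 1 + t^-1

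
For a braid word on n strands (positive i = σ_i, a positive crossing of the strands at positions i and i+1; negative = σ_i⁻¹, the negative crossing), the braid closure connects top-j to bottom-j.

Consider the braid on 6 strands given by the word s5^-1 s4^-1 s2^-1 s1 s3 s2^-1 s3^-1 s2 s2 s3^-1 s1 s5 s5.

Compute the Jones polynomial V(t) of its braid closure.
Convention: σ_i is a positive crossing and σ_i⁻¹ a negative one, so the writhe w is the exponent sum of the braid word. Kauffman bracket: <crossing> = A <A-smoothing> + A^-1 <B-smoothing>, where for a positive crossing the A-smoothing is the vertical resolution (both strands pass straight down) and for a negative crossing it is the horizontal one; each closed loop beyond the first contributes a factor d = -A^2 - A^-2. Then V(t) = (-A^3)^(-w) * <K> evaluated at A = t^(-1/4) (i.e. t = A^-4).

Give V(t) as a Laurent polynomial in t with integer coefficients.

t^3 - t^2 + t - 1 + t^-1 - t^-2 + t^-3

Derivation:
The presented braid s5^-1 s4^-1 s2^-1 s1 s3 s2^-1 s3^-1 s2 s2 s3^-1 s1 s5 s5 on 6 strands reduces by inverse Markov moves (closure unchanged at each step):
  Deconjugate: the word is γ·β·γ⁻¹ with γ = s5^-1 (prefix) and γ⁻¹ = s5 (suffix); strip both.
  Destabilize: the word has the form β·s5 where s5 occurs only as the final letter (β ∈ B_5); drop it and the last strand → 5 strands.
Reduced to β = s4^-1 s2^-1 s1 s3 s2^-1 s3^-1 s2 s2 s3^-1 s1 on 5 strands, 10 crossings.
Compute on β:
Braid: s4^-1 s2^-1 s1 s3 s2^-1 s3^-1 s2 s2 s3^-1 s1 on 5 strands, 10 crossings.
Writhe w = (#positive) - (#negative) = 5 - 5 = 0.
State-sum expansion of <K>. There are 2^10 = 1024 states.
For each crossing: s=0 is the vertical smoothing, s=1 horizontal. Crossing k contributes A^(sign_k * (1 - 2*s_k)); loop factor d = -A^2 - A^-2.
Tabulate the states by total A-exponent and number of loops L (A-exp: L × count):
  A^10: L=4 ×1
  A^8: L=3 ×9, L=5 ×1
  A^6: L=2 ×27, L=4 ×18
  A^4: L=1 ×28, L=3 ×78, L=5 ×14
  A^2: L=2 ×116, L=4 ×88, L=6 ×6
  A^0: L=1 ×27, L=3 ×178, L=5 ×46, L=7 ×1
  A^-2: L=2 ×78, L=4 ×123, L=6 ×9
  A^-4: L=1 ×6, L=3 ×78, L=5 ×36
  A^-6: L=2 ×11, L=4 ×31, L=6 ×3
  A^-8: L=3 ×6, L=5 ×4
  A^-10: L=4 ×1
Each group contributes A^e * Σ count * d^(L-1):
Powers of d = -A^2 - A^-2: d^2 = A^4 + 2 + A^-4; d^3 = -A^6 - 3*A^2 - 3*A^-2 - A^-6; d^4 = A^8 + 4*A^4 + 6 + 4*A^-4 + A^-8; d^5 = -A^10 - 5*A^6 - 10*A^2 - 10*A^-2 - 5*A^-6 - A^-10; d^6 = A^12 + 6*A^8 + 15*A^4 + 20 + 15*A^-4 + 6*A^-8 + A^-12.
  A^10 * (d^3) = -A^16 - 3*A^12 - 3*A^8 - A^4
  A^8 * (9*d^2 + d^4) = A^16 + 13*A^12 + 24*A^8 + 13*A^4 + 1
  A^6 * (27*d + 18*d^3) = -18*A^12 - 81*A^8 - 81*A^4 - 18
  A^4 * (28 + 78*d^2 + 14*d^4) = 14*A^12 + 134*A^8 + 268*A^4 + 134 + 14*A^-4
  A^2 * (116*d + 88*d^3 + 6*d^5) = -6*A^12 - 118*A^8 - 440*A^4 - 440 - 118*A^-4 - 6*A^-8
  A^0 * (27 + 178*d^2 + 46*d^4 + d^6) = A^12 + 52*A^8 + 377*A^4 + 679 + 377*A^-4 + 52*A^-8 + A^-12
  A^-2 * (78*d + 123*d^3 + 9*d^5) = -9*A^8 - 168*A^4 - 537 - 537*A^-4 - 168*A^-8 - 9*A^-12
  A^-4 * (6 + 78*d^2 + 36*d^4) = 36*A^4 + 222 + 378*A^-4 + 222*A^-8 + 36*A^-12
  A^-6 * (11*d + 31*d^3 + 3*d^5) = -3*A^4 - 46 - 134*A^-4 - 134*A^-8 - 46*A^-12 - 3*A^-16
  A^-8 * (6*d^2 + 4*d^4) = 4 + 22*A^-4 + 36*A^-8 + 22*A^-12 + 4*A^-16
  A^-10 * (d^3) = -A^-4 - 3*A^-8 - 3*A^-12 - A^-16
Summing the groups: <K> = A^12 - A^8 + A^4 - 1 + A^-4 - A^-8 + A^-12
Normalise by the writhe: (-A^3)^(-w) = (-A^3)^(0) = 1, so f(A) = 1 * <K> = A^12 - A^8 + A^4 - 1 + A^-4 - A^-8 + A^-12.
Substitute A = t^(-1/4), i.e. A^e → t^(-e/4): V(t) = t^3 - t^2 + t - 1 + t^-1 - t^-2 + t^-3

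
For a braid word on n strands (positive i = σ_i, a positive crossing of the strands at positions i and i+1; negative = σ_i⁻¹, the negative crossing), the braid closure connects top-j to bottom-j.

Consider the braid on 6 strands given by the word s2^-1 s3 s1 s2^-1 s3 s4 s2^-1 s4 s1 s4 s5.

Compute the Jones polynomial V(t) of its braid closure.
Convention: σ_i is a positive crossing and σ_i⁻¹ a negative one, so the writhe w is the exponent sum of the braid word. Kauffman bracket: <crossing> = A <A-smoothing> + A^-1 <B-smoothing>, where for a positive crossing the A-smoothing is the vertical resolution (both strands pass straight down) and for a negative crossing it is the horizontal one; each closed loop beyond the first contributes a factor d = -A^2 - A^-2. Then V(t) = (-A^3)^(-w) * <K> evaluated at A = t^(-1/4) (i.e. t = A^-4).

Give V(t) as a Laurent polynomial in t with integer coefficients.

-t^8 + 3*t^7 - 5*t^6 + 8*t^5 - 10*t^4 + 10*t^3 - 10*t^2 + 8*t - 4 + 3*t^-1 - t^-2

Derivation:
The presented braid s2^-1 s3 s1 s2^-1 s3 s4 s2^-1 s4 s1 s4 s5 on 6 strands reduces by inverse Markov moves (closure unchanged at each step):
  Destabilize: the word has the form β·s5 where s5 occurs only as the final letter (β ∈ B_5); drop it and the last strand → 5 strands.
Reduced to β = s2^-1 s3 s1 s2^-1 s3 s4 s2^-1 s4 s1 s4 on 5 strands, 10 crossings.
Compute on β:
Braid: s2^-1 s3 s1 s2^-1 s3 s4 s2^-1 s4 s1 s4 on 5 strands, 10 crossings.
Writhe w = (#positive) - (#negative) = 7 - 3 = 4.
Computing the Kauffman bracket via state sum. There are 2^10 = 1024 states.
Each crossing splits two ways (0=vertical, 1=horizontal). The state's weight is A^(#A-smoothings - #B-smoothings) * d^(loops - 1).
Tabulate the states by total A-exponent and number of loops L (A-exp: L × count):
  A^10: L=6 ×1
  A^8: L=5 ×10
  A^6: L=4 ×42, L=6 ×3
  A^4: L=3 ×95, L=5 ×24, L=7 ×1
  A^2: L=2 ×117, L=4 ×86, L=6 ×7
  A^0: L=1 ×63, L=3 ×157, L=5 ×32
  A^-2: L=2 ×120, L=4 ×87, L=6 ×3
  A^-4: L=3 ×99, L=5 ×21
  A^-6: L=4 ×43, L=6 ×2
  A^-8: L=5 ×10
  A^-10: L=6 ×1
Each group contributes A^e * Σ count * d^(L-1):
Powers of d = -A^2 - A^-2: d^2 = A^4 + 2 + A^-4; d^3 = -A^6 - 3*A^2 - 3*A^-2 - A^-6; d^4 = A^8 + 4*A^4 + 6 + 4*A^-4 + A^-8; d^5 = -A^10 - 5*A^6 - 10*A^2 - 10*A^-2 - 5*A^-6 - A^-10; d^6 = A^12 + 6*A^8 + 15*A^4 + 20 + 15*A^-4 + 6*A^-8 + A^-12.
  A^10 * (d^5) = -A^20 - 5*A^16 - 10*A^12 - 10*A^8 - 5*A^4 - 1
  A^8 * (10*d^4) = 10*A^16 + 40*A^12 + 60*A^8 + 40*A^4 + 10
  A^6 * (42*d^3 + 3*d^5) = -3*A^16 - 57*A^12 - 156*A^8 - 156*A^4 - 57 - 3*A^-4
  A^4 * (95*d^2 + 24*d^4 + d^6) = A^16 + 30*A^12 + 206*A^8 + 354*A^4 + 206 + 30*A^-4 + A^-8
  A^2 * (117*d + 86*d^3 + 7*d^5) = -7*A^12 - 121*A^8 - 445*A^4 - 445 - 121*A^-4 - 7*A^-8
  A^0 * (63 + 157*d^2 + 32*d^4) = 32*A^8 + 285*A^4 + 569 + 285*A^-4 + 32*A^-8
  A^-2 * (120*d + 87*d^3 + 3*d^5) = -3*A^8 - 102*A^4 - 411 - 411*A^-4 - 102*A^-8 - 3*A^-12
  A^-4 * (99*d^2 + 21*d^4) = 21*A^4 + 183 + 324*A^-4 + 183*A^-8 + 21*A^-12
  A^-6 * (43*d^3 + 2*d^5) = -2*A^4 - 53 - 149*A^-4 - 149*A^-8 - 53*A^-12 - 2*A^-16
  A^-8 * (10*d^4) = 10 + 40*A^-4 + 60*A^-8 + 40*A^-12 + 10*A^-16
  A^-10 * (d^5) = -1 - 5*A^-4 - 10*A^-8 - 10*A^-12 - 5*A^-16 - A^-20
Summing the groups: <K> = -A^20 + 3*A^16 - 4*A^12 + 8*A^8 - 10*A^4 + 10 - 10*A^-4 + 8*A^-8 - 5*A^-12 + 3*A^-16 - A^-20
Normalise by the writhe: (-A^3)^(-w) = (-A^3)^(-4) = A^-12, so f(A) = A^-12 * <K> = -A^8 + 3*A^4 - 4 + 8*A^-4 - 10*A^-8 + 10*A^-12 - 10*A^-16 + 8*A^-20 - 5*A^-24 + 3*A^-28 - A^-32.
Substitute A = t^(-1/4), i.e. A^e → t^(-e/4): V(t) = -t^8 + 3*t^7 - 5*t^6 + 8*t^5 - 10*t^4 + 10*t^3 - 10*t^2 + 8*t - 4 + 3*t^-1 - t^-2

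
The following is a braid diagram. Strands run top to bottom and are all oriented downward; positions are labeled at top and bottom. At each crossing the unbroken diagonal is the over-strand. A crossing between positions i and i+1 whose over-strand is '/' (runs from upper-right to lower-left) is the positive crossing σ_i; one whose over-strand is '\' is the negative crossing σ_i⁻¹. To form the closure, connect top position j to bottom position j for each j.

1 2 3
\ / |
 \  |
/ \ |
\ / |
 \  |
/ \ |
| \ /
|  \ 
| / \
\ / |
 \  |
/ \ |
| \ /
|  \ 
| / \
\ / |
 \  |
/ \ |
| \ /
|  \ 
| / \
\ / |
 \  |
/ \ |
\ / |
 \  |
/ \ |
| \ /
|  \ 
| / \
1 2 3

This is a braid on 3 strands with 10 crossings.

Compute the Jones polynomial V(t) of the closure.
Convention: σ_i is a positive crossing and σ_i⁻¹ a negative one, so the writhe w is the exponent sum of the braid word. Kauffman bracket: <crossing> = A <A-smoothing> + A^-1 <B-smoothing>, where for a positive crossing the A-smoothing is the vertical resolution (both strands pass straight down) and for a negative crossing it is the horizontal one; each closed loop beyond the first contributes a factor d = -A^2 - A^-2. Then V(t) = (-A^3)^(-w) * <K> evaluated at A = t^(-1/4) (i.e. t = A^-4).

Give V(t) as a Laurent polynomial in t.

Reading the diagram top to bottom ('/'-over between positions i,i+1 = s_i, '\'-over = s_i^-1): braid word = s1^-1 s1^-1 s2^-1 s1^-1 s2^-1 s1^-1 s2^-1 s1^-1 s1^-1 s2^-1.
Braid: s1^-1 s1^-1 s2^-1 s1^-1 s2^-1 s1^-1 s2^-1 s1^-1 s1^-1 s2^-1 on 3 strands, 10 crossings.
Writhe w = (#positive) - (#negative) = 0 - 10 = -10.
Enumerate smoothing states for the bracket polynomial. There are 2^10 = 1024 states.
Smooth each crossing (0=||, 1=⌣⌢); contribution A^(Σ sign_k(1-2s_k)) * d^(L-1).
Tabulate the states by total A-exponent and number of loops L (A-exp: L × count):
  A^10: L=3 ×1
  A^8: L=2 ×4, L=4 ×6
  A^6: L=1 ×4, L=3 ×30, L=5 ×11
  A^4: L=2 ×48, L=4 ×65, L=6 ×7
  A^2: L=1 ×24, L=3 ×140, L=5 ×45, L=7 ×1
  A^0: L=2 ×129, L=4 ×117, L=6 ×6
  A^-2: L=1 ×43, L=3 ×151, L=5 ×16
  A^-4: L=2 ×96, L=4 ×24
  A^-6: L=1 ×24, L=3 ×21
  A^-8: L=2 ×10
  A^-10: L=3 ×1
Each group contributes A^e * Σ count * d^(L-1):
Powers of d = -A^2 - A^-2: d^2 = A^4 + 2 + A^-4; d^3 = -A^6 - 3*A^2 - 3*A^-2 - A^-6; d^4 = A^8 + 4*A^4 + 6 + 4*A^-4 + A^-8; d^5 = -A^10 - 5*A^6 - 10*A^2 - 10*A^-2 - 5*A^-6 - A^-10; d^6 = A^12 + 6*A^8 + 15*A^4 + 20 + 15*A^-4 + 6*A^-8 + A^-12.
  A^10 * (d^2) = A^14 + 2*A^10 + A^6
  A^8 * (4*d + 6*d^3) = -6*A^14 - 22*A^10 - 22*A^6 - 6*A^2
  A^6 * (4 + 30*d^2 + 11*d^4) = 11*A^14 + 74*A^10 + 130*A^6 + 74*A^2 + 11*A^-2
  A^4 * (48*d + 65*d^3 + 7*d^5) = -7*A^14 - 100*A^10 - 313*A^6 - 313*A^2 - 100*A^-2 - 7*A^-6
  A^2 * (24 + 140*d^2 + 45*d^4 + d^6) = A^14 + 51*A^10 + 335*A^6 + 594*A^2 + 335*A^-2 + 51*A^-6 + A^-10
  A^0 * (129*d + 117*d^3 + 6*d^5) = -6*A^10 - 147*A^6 - 540*A^2 - 540*A^-2 - 147*A^-6 - 6*A^-10
  A^-2 * (43 + 151*d^2 + 16*d^4) = 16*A^6 + 215*A^2 + 441*A^-2 + 215*A^-6 + 16*A^-10
  A^-4 * (96*d + 24*d^3) = -24*A^2 - 168*A^-2 - 168*A^-6 - 24*A^-10
  A^-6 * (24 + 21*d^2) = 21*A^-2 + 66*A^-6 + 21*A^-10
  A^-8 * (10*d) = -10*A^-6 - 10*A^-10
  A^-10 * (d^2) = A^-6 + 2*A^-10 + A^-14
Summing the groups: <K> = -A^10 + A^-6 + A^-14
Normalise by the writhe: (-A^3)^(-w) = (-A^3)^(10) = A^30, so f(A) = A^30 * <K> = -A^40 + A^24 + A^16.
Substitute A = t^(-1/4), i.e. A^e → t^(-e/4): V(t) = t^-4 + t^-6 - t^-10

Answer: t^-4 + t^-6 - t^-10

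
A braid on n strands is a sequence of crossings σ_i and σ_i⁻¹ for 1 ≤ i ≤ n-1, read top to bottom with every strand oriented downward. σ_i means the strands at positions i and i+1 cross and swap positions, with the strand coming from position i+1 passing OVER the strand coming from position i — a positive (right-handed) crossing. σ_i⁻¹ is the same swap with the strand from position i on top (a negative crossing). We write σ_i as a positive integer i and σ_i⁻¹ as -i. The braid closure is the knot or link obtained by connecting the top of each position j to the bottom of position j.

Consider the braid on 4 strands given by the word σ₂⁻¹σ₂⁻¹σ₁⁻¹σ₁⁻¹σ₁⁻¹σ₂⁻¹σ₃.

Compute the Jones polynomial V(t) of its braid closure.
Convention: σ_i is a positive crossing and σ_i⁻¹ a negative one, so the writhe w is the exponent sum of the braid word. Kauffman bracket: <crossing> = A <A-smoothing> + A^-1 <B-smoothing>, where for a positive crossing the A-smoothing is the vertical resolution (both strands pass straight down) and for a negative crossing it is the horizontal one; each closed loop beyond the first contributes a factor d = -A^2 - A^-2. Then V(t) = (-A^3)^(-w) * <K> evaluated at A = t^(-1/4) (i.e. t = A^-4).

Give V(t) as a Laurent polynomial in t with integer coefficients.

The presented braid s2^-1 s2^-1 s1^-1 s1^-1 s1^-1 s2^-1 s3 on 4 strands reduces by inverse Markov moves (closure unchanged at each step):
  Destabilize: the word has the form β·s3 where s3 occurs only as the final letter (β ∈ B_3); drop it and the last strand → 3 strands.
Reduced to β = s2^-1 s2^-1 s1^-1 s1^-1 s1^-1 s2^-1 on 3 strands, 6 crossings.
Compute on β:
Braid: s2^-1 s2^-1 s1^-1 s1^-1 s1^-1 s2^-1 on 3 strands, 6 crossings.
Writhe w = (#positive) - (#negative) = 0 - 6 = -6.
Enumerate smoothing states for the bracket polynomial. There are 2^6 = 64 states.
Each crossing splits two ways (0=vertical, 1=horizontal). The state's weight is A^(#A-smoothings - #B-smoothings) * d^(loops - 1).
Tabulate the states by total A-exponent and number of loops L (A-exp: L × count):
  A^6: L=5 ×1
  A^4: L=4 ×6
  A^2: L=3 ×15
  A^0: L=2 ×18, L=4 ×2
  A^-2: L=1 ×9, L=3 ×6
  A^-4: L=2 ×6
  A^-6: L=3 ×1
Each group contributes A^e * Σ count * d^(L-1):
Powers of d = -A^2 - A^-2: d^2 = A^4 + 2 + A^-4; d^3 = -A^6 - 3*A^2 - 3*A^-2 - A^-6; d^4 = A^8 + 4*A^4 + 6 + 4*A^-4 + A^-8.
  A^6 * (d^4) = A^14 + 4*A^10 + 6*A^6 + 4*A^2 + A^-2
  A^4 * (6*d^3) = -6*A^10 - 18*A^6 - 18*A^2 - 6*A^-2
  A^2 * (15*d^2) = 15*A^6 + 30*A^2 + 15*A^-2
  A^0 * (18*d + 2*d^3) = -2*A^6 - 24*A^2 - 24*A^-2 - 2*A^-6
  A^-2 * (9 + 6*d^2) = 6*A^2 + 21*A^-2 + 6*A^-6
  A^-4 * (6*d) = -6*A^-2 - 6*A^-6
  A^-6 * (d^2) = A^-2 + 2*A^-6 + A^-10
Summing the groups: <K> = A^14 - 2*A^10 + A^6 - 2*A^2 + 2*A^-2 + A^-10
Normalise by the writhe: (-A^3)^(-w) = (-A^3)^(6) = A^18, so f(A) = A^18 * <K> = A^32 - 2*A^28 + A^24 - 2*A^20 + 2*A^16 + A^8.
Substitute A = t^(-1/4), i.e. A^e → t^(-e/4): V(t) = t^-2 + 2*t^-4 - 2*t^-5 + t^-6 - 2*t^-7 + t^-8

Answer: t^-2 + 2*t^-4 - 2*t^-5 + t^-6 - 2*t^-7 + t^-8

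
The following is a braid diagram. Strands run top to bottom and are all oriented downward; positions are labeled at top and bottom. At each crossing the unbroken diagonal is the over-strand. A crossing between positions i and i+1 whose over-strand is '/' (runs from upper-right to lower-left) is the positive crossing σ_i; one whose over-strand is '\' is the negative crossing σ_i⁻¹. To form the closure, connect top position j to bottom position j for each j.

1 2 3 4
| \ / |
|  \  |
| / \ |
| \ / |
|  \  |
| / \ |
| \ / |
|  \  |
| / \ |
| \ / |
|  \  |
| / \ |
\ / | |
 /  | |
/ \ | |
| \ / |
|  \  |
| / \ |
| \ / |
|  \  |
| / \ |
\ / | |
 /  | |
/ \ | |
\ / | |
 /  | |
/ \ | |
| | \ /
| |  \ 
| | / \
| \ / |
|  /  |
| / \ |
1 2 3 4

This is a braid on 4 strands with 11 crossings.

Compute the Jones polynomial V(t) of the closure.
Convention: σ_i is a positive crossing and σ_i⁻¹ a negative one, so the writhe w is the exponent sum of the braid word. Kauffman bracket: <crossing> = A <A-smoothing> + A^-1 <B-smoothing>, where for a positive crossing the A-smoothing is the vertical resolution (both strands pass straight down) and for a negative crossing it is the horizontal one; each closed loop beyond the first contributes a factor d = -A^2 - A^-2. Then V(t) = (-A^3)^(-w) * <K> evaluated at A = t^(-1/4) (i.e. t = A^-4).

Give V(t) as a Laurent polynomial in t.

Reading the diagram top to bottom ('/'-over between positions i,i+1 = s_i, '\'-over = s_i^-1): braid word = s2^-1 s2^-1 s2^-1 s2^-1 s1 s2^-1 s2^-1 s1 s1 s3^-1 s2.
The presented braid s2^-1 s2^-1 s2^-1 s2^-1 s1 s2^-1 s2^-1 s1 s1 s3^-1 s2 on 4 strands reduces by inverse Markov moves (closure unchanged at each step):
  Deconjugate: the word is γ·β·γ⁻¹ with γ = s2^-1 (prefix) and γ⁻¹ = s2 (suffix); strip both.
  Destabilize: the word has the form β·s3^-1 where s3^-1 occurs only as the final letter (β ∈ B_3); drop it and the last strand → 3 strands.
Reduced to β = s2^-1 s2^-1 s2^-1 s1 s2^-1 s2^-1 s1 s1 on 3 strands, 8 crossings.
Compute on β:
Braid: s2^-1 s2^-1 s2^-1 s1 s2^-1 s2^-1 s1 s1 on 3 strands, 8 crossings.
Writhe w = (#positive) - (#negative) = 3 - 5 = -2.
Enumerate smoothing states for the bracket polynomial. There are 2^8 = 256 states.
For each crossing: s=0 is the vertical smoothing, s=1 horizontal. Crossing k contributes A^(sign_k * (1 - 2*s_k)); loop factor d = -A^2 - A^-2.
Tabulate the states by total A-exponent and number of loops L (A-exp: L × count):
  A^8: L=6 ×1
  A^6: L=5 ×8
  A^4: L=4 ×27, L=6 ×1
  A^2: L=3 ×50, L=5 ×6
  A^0: L=2 ×53, L=4 ×17
  A^-2: L=1 ×27, L=3 ×28, L=5 ×1
  A^-4: L=2 ×24, L=4 ×4
  A^-6: L=3 ×8
  A^-8: L=4 ×1
Each group contributes A^e * Σ count * d^(L-1):
Powers of d = -A^2 - A^-2: d^2 = A^4 + 2 + A^-4; d^3 = -A^6 - 3*A^2 - 3*A^-2 - A^-6; d^4 = A^8 + 4*A^4 + 6 + 4*A^-4 + A^-8; d^5 = -A^10 - 5*A^6 - 10*A^2 - 10*A^-2 - 5*A^-6 - A^-10.
  A^8 * (d^5) = -A^18 - 5*A^14 - 10*A^10 - 10*A^6 - 5*A^2 - A^-2
  A^6 * (8*d^4) = 8*A^14 + 32*A^10 + 48*A^6 + 32*A^2 + 8*A^-2
  A^4 * (27*d^3 + d^5) = -A^14 - 32*A^10 - 91*A^6 - 91*A^2 - 32*A^-2 - A^-6
  A^2 * (50*d^2 + 6*d^4) = 6*A^10 + 74*A^6 + 136*A^2 + 74*A^-2 + 6*A^-6
  A^0 * (53*d + 17*d^3) = -17*A^6 - 104*A^2 - 104*A^-2 - 17*A^-6
  A^-2 * (27 + 28*d^2 + d^4) = A^6 + 32*A^2 + 89*A^-2 + 32*A^-6 + A^-10
  A^-4 * (24*d + 4*d^3) = -4*A^2 - 36*A^-2 - 36*A^-6 - 4*A^-10
  A^-6 * (8*d^2) = 8*A^-2 + 16*A^-6 + 8*A^-10
  A^-8 * (d^3) = -A^-2 - 3*A^-6 - 3*A^-10 - A^-14
Summing the groups: <K> = -A^18 + 2*A^14 - 4*A^10 + 5*A^6 - 4*A^2 + 5*A^-2 - 3*A^-6 + 2*A^-10 - A^-14
Normalise by the writhe: (-A^3)^(-w) = (-A^3)^(2) = A^6, so f(A) = A^6 * <K> = -A^24 + 2*A^20 - 4*A^16 + 5*A^12 - 4*A^8 + 5*A^4 - 3 + 2*A^-4 - A^-8.
Substitute A = t^(-1/4), i.e. A^e → t^(-e/4): V(t) = -t^2 + 2*t - 3 + 5*t^-1 - 4*t^-2 + 5*t^-3 - 4*t^-4 + 2*t^-5 - t^-6

Answer: -t^2 + 2*t - 3 + 5*t^-1 - 4*t^-2 + 5*t^-3 - 4*t^-4 + 2*t^-5 - t^-6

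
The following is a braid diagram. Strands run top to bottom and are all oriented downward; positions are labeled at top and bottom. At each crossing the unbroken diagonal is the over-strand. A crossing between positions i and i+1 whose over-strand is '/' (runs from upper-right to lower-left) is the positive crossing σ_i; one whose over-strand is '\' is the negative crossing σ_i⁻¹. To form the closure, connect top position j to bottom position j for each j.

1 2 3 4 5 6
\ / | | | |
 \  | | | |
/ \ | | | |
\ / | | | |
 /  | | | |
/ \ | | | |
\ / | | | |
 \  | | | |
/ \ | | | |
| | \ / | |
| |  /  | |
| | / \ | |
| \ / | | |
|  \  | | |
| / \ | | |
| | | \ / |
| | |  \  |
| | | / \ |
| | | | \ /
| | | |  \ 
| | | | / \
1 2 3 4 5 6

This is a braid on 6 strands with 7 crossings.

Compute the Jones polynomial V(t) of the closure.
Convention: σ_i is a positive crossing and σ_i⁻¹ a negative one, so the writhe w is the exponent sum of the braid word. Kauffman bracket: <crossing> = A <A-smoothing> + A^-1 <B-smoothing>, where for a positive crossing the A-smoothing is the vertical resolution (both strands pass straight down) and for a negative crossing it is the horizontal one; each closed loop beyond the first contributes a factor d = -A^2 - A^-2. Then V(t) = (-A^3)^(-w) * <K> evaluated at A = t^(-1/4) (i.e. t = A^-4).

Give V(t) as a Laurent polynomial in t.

Reading the diagram top to bottom ('/'-over between positions i,i+1 = s_i, '\'-over = s_i^-1): braid word = s1^-1 s1 s1^-1 s3 s2^-1 s4^-1 s5^-1.
The presented braid s1^-1 s1 s1^-1 s3 s2^-1 s4^-1 s5^-1 on 6 strands reduces by inverse Markov moves (closure unchanged at each step):
  Destabilize: the word has the form β·s5^-1 where s5^-1 occurs only as the final letter (β ∈ B_5); drop it and the last strand → 5 strands.
  Destabilize: the word has the form β·s4^-1 where s4^-1 occurs only as the final letter (β ∈ B_4); drop it and the last strand → 4 strands.
Reduced to β = s1^-1 s1 s1^-1 s3 s2^-1 on 4 strands, 5 crossings.
Compute on β:
First cancel adjacent σ_i σ_i⁻¹ pairs (Reidemeister II — same braid, same closure): s1^-1 s1 s1^-1 s3 s2^-1 → s1^-1 s3 s2^-1.
Braid: s1^-1 s3 s2^-1 on 4 strands, 3 crossings.
Writhe w = (#positive) - (#negative) = 1 - 2 = -1.
Computing the Kauffman bracket via state sum. There are 2^3 = 8 states.
Each crossing splits two ways (0=vertical, 1=horizontal). The state's weight is A^(#A-smoothings - #B-smoothings) * d^(loops - 1).
  state 000: A-exp=-1, loops=4, term = A^-1 * d^3
  state 001: A-exp=+1, loops=3, term = A^1 * d^2
  state 010: A-exp=-3, loops=3, term = A^-3 * d^2
  state 011: A-exp=-1, loops=2, term = A^-1 * d^1
  state 100: A-exp=+1, loops=3, term = A^1 * d^2
  state 101: A-exp=+3, loops=2, term = A^3 * d^1
  state 110: A-exp=-1, loops=2, term = A^-1 * d^1
  state 111: A-exp=+1, loops=1, term = A^1 * d^0
Collect the terms by A-exponent (count of states per loop number):
Powers of d = -A^2 - A^-2: d^2 = A^4 + 2 + A^-4; d^3 = -A^6 - 3*A^2 - 3*A^-2 - A^-6.
  A^3 * (d) = -A^5 - A
  A^1 * (1 + 2*d^2) = 2*A^5 + 5*A + 2*A^-3
  A^-1 * (2*d + d^3) = -A^5 - 5*A - 5*A^-3 - A^-7
  A^-3 * (d^2) = A + 2*A^-3 + A^-7
Summing the groups: <K> = -A^-3
Normalise by the writhe: (-A^3)^(-w) = (-A^3)^(1) = -A^3, so f(A) = -A^3 * <K> = 1.
Substitute A = t^(-1/4), i.e. A^e → t^(-e/4): V(t) = 1

Answer: 1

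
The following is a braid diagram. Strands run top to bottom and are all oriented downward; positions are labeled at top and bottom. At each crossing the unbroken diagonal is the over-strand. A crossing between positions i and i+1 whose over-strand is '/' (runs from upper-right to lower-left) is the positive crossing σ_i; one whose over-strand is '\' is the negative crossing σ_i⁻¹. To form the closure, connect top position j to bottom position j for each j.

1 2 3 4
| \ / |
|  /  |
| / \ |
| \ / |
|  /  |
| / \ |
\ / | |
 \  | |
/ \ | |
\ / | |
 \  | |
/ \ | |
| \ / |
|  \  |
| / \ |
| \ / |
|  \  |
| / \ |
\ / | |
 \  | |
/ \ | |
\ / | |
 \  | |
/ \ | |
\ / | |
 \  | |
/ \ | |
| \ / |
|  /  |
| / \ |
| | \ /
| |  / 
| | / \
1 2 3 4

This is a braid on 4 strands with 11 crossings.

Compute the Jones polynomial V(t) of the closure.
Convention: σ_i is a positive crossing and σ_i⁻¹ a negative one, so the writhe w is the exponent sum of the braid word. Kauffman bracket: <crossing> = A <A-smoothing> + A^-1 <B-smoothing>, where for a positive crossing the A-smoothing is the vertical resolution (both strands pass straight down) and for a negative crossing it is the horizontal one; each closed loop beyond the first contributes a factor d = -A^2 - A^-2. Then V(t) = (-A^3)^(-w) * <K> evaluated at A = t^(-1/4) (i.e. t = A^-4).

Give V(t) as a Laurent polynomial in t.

Reading the diagram top to bottom ('/'-over between positions i,i+1 = s_i, '\'-over = s_i^-1): braid word = s2 s2 s1^-1 s1^-1 s2^-1 s2^-1 s1^-1 s1^-1 s1^-1 s2 s3.
The presented braid s2 s2 s1^-1 s1^-1 s2^-1 s2^-1 s1^-1 s1^-1 s1^-1 s2 s3 on 4 strands reduces by inverse Markov moves (closure unchanged at each step):
  Destabilize: the word has the form β·s3 where s3 occurs only as the final letter (β ∈ B_3); drop it and the last strand → 3 strands.
Reduced to β = s2 s2 s1^-1 s1^-1 s2^-1 s2^-1 s1^-1 s1^-1 s1^-1 s2 on 3 strands, 10 crossings.
Compute on β:
Braid: s2 s2 s1^-1 s1^-1 s2^-1 s2^-1 s1^-1 s1^-1 s1^-1 s2 on 3 strands, 10 crossings.
Writhe w = (#positive) - (#negative) = 3 - 7 = -4.
State-sum expansion of <K>. There are 2^10 = 1024 states.
Smooth each crossing (0=||, 1=⌣⌢); contribution A^(Σ sign_k(1-2s_k)) * d^(L-1).
Tabulate the states by total A-exponent and number of loops L (A-exp: L × count):
  A^10: L=6 ×1
  A^8: L=5 ×10
  A^6: L=4 ×41, L=6 ×4
  A^4: L=3 ×87, L=5 ×32, L=7 ×1
  A^2: L=2 ×97, L=4 ×100, L=6 ×13
  A^0: L=1 ×46, L=3 ×152, L=5 ×52, L=7 ×2
  A^-2: L=2 ×103, L=4 ×96, L=6 ×11
  A^-4: L=1 ×15, L=3 ×79, L=5 ×26
  A^-6: L=2 ×18, L=4 ×26, L=6 ×1
  A^-8: L=3 ×8, L=5 ×2
  A^-10: L=4 ×1
Each group contributes A^e * Σ count * d^(L-1):
Powers of d = -A^2 - A^-2: d^2 = A^4 + 2 + A^-4; d^3 = -A^6 - 3*A^2 - 3*A^-2 - A^-6; d^4 = A^8 + 4*A^4 + 6 + 4*A^-4 + A^-8; d^5 = -A^10 - 5*A^6 - 10*A^2 - 10*A^-2 - 5*A^-6 - A^-10; d^6 = A^12 + 6*A^8 + 15*A^4 + 20 + 15*A^-4 + 6*A^-8 + A^-12.
  A^10 * (d^5) = -A^20 - 5*A^16 - 10*A^12 - 10*A^8 - 5*A^4 - 1
  A^8 * (10*d^4) = 10*A^16 + 40*A^12 + 60*A^8 + 40*A^4 + 10
  A^6 * (41*d^3 + 4*d^5) = -4*A^16 - 61*A^12 - 163*A^8 - 163*A^4 - 61 - 4*A^-4
  A^4 * (87*d^2 + 32*d^4 + d^6) = A^16 + 38*A^12 + 230*A^8 + 386*A^4 + 230 + 38*A^-4 + A^-8
  A^2 * (97*d + 100*d^3 + 13*d^5) = -13*A^12 - 165*A^8 - 527*A^4 - 527 - 165*A^-4 - 13*A^-8
  A^0 * (46 + 152*d^2 + 52*d^4 + 2*d^6) = 2*A^12 + 64*A^8 + 390*A^4 + 702 + 390*A^-4 + 64*A^-8 + 2*A^-12
  A^-2 * (103*d + 96*d^3 + 11*d^5) = -11*A^8 - 151*A^4 - 501 - 501*A^-4 - 151*A^-8 - 11*A^-12
  A^-4 * (15 + 79*d^2 + 26*d^4) = 26*A^4 + 183 + 329*A^-4 + 183*A^-8 + 26*A^-12
  A^-6 * (18*d + 26*d^3 + d^5) = -A^4 - 31 - 106*A^-4 - 106*A^-8 - 31*A^-12 - A^-16
  A^-8 * (8*d^2 + 2*d^4) = 2 + 16*A^-4 + 28*A^-8 + 16*A^-12 + 2*A^-16
  A^-10 * (d^3) = -A^-4 - 3*A^-8 - 3*A^-12 - A^-16
Summing the groups: <K> = -A^20 + 2*A^16 - 4*A^12 + 5*A^8 - 5*A^4 + 6 - 4*A^-4 + 3*A^-8 - A^-12
Normalise by the writhe: (-A^3)^(-w) = (-A^3)^(4) = A^12, so f(A) = A^12 * <K> = -A^32 + 2*A^28 - 4*A^24 + 5*A^20 - 5*A^16 + 6*A^12 - 4*A^8 + 3*A^4 - 1.
Substitute A = t^(-1/4), i.e. A^e → t^(-e/4): V(t) = -1 + 3*t^-1 - 4*t^-2 + 6*t^-3 - 5*t^-4 + 5*t^-5 - 4*t^-6 + 2*t^-7 - t^-8

Answer: -1 + 3*t^-1 - 4*t^-2 + 6*t^-3 - 5*t^-4 + 5*t^-5 - 4*t^-6 + 2*t^-7 - t^-8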